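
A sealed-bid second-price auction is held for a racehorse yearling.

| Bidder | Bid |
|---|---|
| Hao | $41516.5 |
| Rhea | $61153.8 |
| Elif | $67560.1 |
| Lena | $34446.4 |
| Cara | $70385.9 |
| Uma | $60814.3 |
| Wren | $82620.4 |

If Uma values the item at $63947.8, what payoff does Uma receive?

Highest bid: Wren at $82620.4, so Wren wins.
Second-highest bid: Cara at $70385.9 — that is the price the winner pays.
Uma did not win, so Uma pays nothing and receives nothing: payoff $0.

$0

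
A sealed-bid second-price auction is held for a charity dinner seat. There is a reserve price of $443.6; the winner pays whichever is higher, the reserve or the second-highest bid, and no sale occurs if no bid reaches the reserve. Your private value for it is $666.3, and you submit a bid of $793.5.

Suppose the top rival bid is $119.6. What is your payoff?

Your bid $793.5 is the highest and exceeds the reserve.
Price = max(second-highest bid, reserve) = max($119.6, $443.6) = $443.6.
Payoff = $666.3 − $443.6 = $222.7.

$222.7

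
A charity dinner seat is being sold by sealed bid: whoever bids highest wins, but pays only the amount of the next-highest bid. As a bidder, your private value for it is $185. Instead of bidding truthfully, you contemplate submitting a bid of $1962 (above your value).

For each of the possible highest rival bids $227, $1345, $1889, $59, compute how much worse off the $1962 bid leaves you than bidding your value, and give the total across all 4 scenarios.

The deviation costs you only when the competing bid falls strictly between $185 and $1962; elsewhere both bids give the same outcome.
$227: truthful payoff $0, deviation payoff −$42 → loss $42.
$1345: truthful payoff $0, deviation payoff −$1160 → loss $1160.
$1889: truthful payoff $0, deviation payoff −$1704 → loss $1704.
$59: outcomes coincide → loss $0.
Total loss = $42 + $1160 + $1704 = $2906.

$2906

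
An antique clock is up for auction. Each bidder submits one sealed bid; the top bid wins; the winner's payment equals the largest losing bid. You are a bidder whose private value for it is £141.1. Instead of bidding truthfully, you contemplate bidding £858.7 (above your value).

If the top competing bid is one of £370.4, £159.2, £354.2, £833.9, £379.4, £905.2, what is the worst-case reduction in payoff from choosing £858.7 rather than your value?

£370.4: truthful gives £0, deviation gives −£229.3 → loss £229.3.
£159.2: truthful gives £0, deviation gives −£18.1 → loss £18.1.
£354.2: truthful gives £0, deviation gives −£213.1 → loss £213.1.
£833.9: truthful gives £0, deviation gives −£692.8 → loss £692.8.
£379.4: truthful gives £0, deviation gives −£238.3 → loss £238.3.
£905.2: same outcome either way → loss £0.
Maximum loss: £692.8.

£692.8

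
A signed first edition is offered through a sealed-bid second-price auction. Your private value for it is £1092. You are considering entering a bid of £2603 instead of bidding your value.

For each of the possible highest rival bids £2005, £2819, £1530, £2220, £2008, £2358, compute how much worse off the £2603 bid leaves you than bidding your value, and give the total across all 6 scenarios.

The deviation costs you only when the competing bid falls strictly between £1092 and £2603; elsewhere both bids give the same outcome.
£2005: truthful payoff £0, deviation payoff −£913 → loss £913.
£2819: outcomes coincide → loss £0.
£1530: truthful payoff £0, deviation payoff −£438 → loss £438.
£2220: truthful payoff £0, deviation payoff −£1128 → loss £1128.
£2008: truthful payoff £0, deviation payoff −£916 → loss £916.
£2358: truthful payoff £0, deviation payoff −£1266 → loss £1266.
Total loss = £913 + £438 + £1128 + £916 + £1266 = £4661.

£4661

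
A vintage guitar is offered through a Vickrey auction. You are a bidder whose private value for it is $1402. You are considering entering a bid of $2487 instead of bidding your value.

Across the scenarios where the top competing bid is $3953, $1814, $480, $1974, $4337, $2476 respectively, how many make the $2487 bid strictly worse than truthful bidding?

3

The deviation hurts exactly when the highest competing bid lies strictly between $1402 and $2487 — overbidding then wins at a price above your value.
$3953: above both → same outcome either way.
$1814: inside the interval → strictly worse (loss $412).
$480: below both → same outcome either way.
$1974: inside the interval → strictly worse (loss $572).
$4337: above both → same outcome either way.
$2476: inside the interval → strictly worse (loss $1074).
Count: 3.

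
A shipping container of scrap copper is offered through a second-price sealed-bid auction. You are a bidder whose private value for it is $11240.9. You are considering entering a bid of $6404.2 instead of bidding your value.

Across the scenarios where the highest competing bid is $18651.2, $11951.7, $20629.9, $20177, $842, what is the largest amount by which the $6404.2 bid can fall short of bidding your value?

$18651.2: same outcome either way → loss $0.
$11951.7: same outcome either way → loss $0.
$20629.9: same outcome either way → loss $0.
$20177: same outcome either way → loss $0.
$842: same outcome either way → loss $0.
Maximum loss: $0.

$0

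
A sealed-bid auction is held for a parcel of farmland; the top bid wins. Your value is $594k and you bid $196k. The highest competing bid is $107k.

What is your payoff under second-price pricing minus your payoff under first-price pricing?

$89k

You have the highest bid, so you win under either rule.
Second-price: pay $107k → payoff $487k.
First-price: pay your own bid $196k → payoff $398k.
Difference = $487k − ($398k) = $89k.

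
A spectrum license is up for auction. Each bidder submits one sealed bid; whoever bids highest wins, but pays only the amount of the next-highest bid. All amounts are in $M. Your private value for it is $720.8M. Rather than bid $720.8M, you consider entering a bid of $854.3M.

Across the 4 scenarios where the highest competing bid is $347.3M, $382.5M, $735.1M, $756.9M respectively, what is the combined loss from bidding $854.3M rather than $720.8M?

$50.4M

The deviation costs you only when the competing bid falls strictly between $720.8M and $854.3M; elsewhere both bids give the same outcome.
$347.3M: outcomes coincide → loss $0M.
$382.5M: outcomes coincide → loss $0M.
$735.1M: truthful payoff $0M, deviation payoff −$14.3M → loss $14.3M.
$756.9M: truthful payoff $0M, deviation payoff −$36.1M → loss $36.1M.
Total loss = $14.3M + $36.1M = $50.4M.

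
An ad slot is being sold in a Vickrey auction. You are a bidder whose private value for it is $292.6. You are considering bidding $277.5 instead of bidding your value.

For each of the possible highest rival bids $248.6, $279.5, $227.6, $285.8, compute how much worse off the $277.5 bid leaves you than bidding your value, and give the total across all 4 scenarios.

$19.9

The deviation costs you only when the competing bid falls strictly between $277.5 and $292.6; elsewhere both bids give the same outcome.
$248.6: outcomes coincide → loss $0.
$279.5: truthful payoff $13.1, deviation payoff $0 → loss $13.1.
$227.6: outcomes coincide → loss $0.
$285.8: truthful payoff $6.8, deviation payoff $0 → loss $6.8.
Total loss = $13.1 + $6.8 = $19.9.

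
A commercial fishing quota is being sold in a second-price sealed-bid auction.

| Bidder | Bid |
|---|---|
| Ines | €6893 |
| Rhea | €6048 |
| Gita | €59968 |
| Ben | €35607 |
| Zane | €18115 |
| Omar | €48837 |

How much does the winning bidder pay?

€48837

Highest bid: Gita at €59968, so Gita wins.
Second-highest bid: Omar at €48837 — that is the price the winner pays.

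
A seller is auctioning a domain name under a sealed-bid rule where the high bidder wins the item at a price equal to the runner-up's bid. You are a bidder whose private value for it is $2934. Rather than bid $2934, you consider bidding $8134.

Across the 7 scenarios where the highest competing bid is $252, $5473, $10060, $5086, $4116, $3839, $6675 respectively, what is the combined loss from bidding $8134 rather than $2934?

The deviation costs you only when the competing bid falls strictly between $2934 and $8134; elsewhere both bids give the same outcome.
$252: outcomes coincide → loss $0.
$5473: truthful payoff $0, deviation payoff −$2539 → loss $2539.
$10060: outcomes coincide → loss $0.
$5086: truthful payoff $0, deviation payoff −$2152 → loss $2152.
$4116: truthful payoff $0, deviation payoff −$1182 → loss $1182.
$3839: truthful payoff $0, deviation payoff −$905 → loss $905.
$6675: truthful payoff $0, deviation payoff −$3741 → loss $3741.
Total loss = $2539 + $2152 + $1182 + $905 + $3741 = $10519.

$10519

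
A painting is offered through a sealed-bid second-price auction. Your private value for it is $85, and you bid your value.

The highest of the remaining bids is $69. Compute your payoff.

$16

Your bid $85 exceeds the highest competing bid $69, so you win.
In a second-price auction the winner pays the second-highest bid, $69.
Payoff = value − price = $85 − $69 = $16.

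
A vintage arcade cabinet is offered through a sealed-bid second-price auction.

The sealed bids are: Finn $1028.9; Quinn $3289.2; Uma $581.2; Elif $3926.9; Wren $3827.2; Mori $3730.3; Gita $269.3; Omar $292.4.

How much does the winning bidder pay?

Highest bid: Elif at $3926.9, so Elif wins.
Second-highest bid: Wren at $3827.2 — that is the price the winner pays.

$3827.2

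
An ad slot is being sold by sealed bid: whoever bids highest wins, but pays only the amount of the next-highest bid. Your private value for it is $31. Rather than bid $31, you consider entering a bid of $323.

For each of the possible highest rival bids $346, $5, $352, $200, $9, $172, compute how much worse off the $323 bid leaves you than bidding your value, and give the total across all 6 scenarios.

The deviation costs you only when the competing bid falls strictly between $31 and $323; elsewhere both bids give the same outcome.
$346: outcomes coincide → loss $0.
$5: outcomes coincide → loss $0.
$352: outcomes coincide → loss $0.
$200: truthful payoff $0, deviation payoff −$169 → loss $169.
$9: outcomes coincide → loss $0.
$172: truthful payoff $0, deviation payoff −$141 → loss $141.
Total loss = $169 + $141 = $310.

$310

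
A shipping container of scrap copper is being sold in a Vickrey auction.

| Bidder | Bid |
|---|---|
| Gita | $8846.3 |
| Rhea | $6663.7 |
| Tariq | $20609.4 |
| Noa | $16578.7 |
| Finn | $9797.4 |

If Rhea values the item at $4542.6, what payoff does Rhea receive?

$0

Highest bid: Tariq at $20609.4, so Tariq wins.
Second-highest bid: Noa at $16578.7 — that is the price the winner pays.
Rhea did not win, so Rhea pays nothing and receives nothing: payoff $0.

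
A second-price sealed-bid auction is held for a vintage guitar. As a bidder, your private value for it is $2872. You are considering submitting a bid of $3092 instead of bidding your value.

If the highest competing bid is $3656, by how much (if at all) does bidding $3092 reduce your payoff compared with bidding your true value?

$0

Bidding your value $2872: you lose (since $2872 < $3656). Payoff $0.
Bidding $3092: you lose. Payoff $0.
Difference = $0 − $0 = $0; both bids lead to the same outcome because the competing bid is above both your value and your alternative bid.
Because the price is fixed by the runner-up's bid, deviating from your value can only change a good outcome into a bad one — never the reverse.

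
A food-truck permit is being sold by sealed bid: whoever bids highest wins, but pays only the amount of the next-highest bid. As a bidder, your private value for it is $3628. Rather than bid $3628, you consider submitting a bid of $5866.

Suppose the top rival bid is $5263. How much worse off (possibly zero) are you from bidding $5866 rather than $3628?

Bidding your value $3628: you lose (since $3628 < $5263). Payoff $0.
Bidding $5866: you win and pay $5263. Payoff $3628 − $5263 = −$1635.
The competing bid $5263 lies between your value and your inflated bid, so overbidding wins an item priced above your value.
Loss from deviating = $0 − (−$1635) = $1635.

$1635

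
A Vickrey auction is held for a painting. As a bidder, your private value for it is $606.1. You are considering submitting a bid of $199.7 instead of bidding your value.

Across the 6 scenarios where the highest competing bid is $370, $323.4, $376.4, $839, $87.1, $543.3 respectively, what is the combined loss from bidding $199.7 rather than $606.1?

The deviation costs you only when the competing bid falls strictly between $199.7 and $606.1; elsewhere both bids give the same outcome.
$370: truthful payoff $236.1, deviation payoff $0 → loss $236.1.
$323.4: truthful payoff $282.7, deviation payoff $0 → loss $282.7.
$376.4: truthful payoff $229.7, deviation payoff $0 → loss $229.7.
$839: outcomes coincide → loss $0.
$87.1: outcomes coincide → loss $0.
$543.3: truthful payoff $62.8, deviation payoff $0 → loss $62.8.
Total loss = $236.1 + $282.7 + $229.7 + $62.8 = $811.3.
Truthful bidding weakly dominates here: raising your bid can only win items priced above your value, and lowering it can only forfeit items priced below.

$811.3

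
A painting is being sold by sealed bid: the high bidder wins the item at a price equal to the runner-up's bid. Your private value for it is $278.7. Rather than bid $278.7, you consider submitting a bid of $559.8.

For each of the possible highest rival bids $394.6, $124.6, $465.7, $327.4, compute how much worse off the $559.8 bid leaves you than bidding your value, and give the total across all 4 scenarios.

The deviation costs you only when the competing bid falls strictly between $278.7 and $559.8; elsewhere both bids give the same outcome.
$394.6: truthful payoff $0, deviation payoff −$115.9 → loss $115.9.
$124.6: outcomes coincide → loss $0.
$465.7: truthful payoff $0, deviation payoff −$187 → loss $187.
$327.4: truthful payoff $0, deviation payoff −$48.7 → loss $48.7.
Total loss = $115.9 + $187 + $48.7 = $351.6.

$351.6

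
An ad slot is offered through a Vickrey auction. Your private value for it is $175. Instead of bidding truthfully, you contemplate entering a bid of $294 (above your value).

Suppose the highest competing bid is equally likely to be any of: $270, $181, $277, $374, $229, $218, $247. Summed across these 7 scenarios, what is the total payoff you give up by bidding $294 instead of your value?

The deviation costs you only when the competing bid falls strictly between $175 and $294; elsewhere both bids give the same outcome.
$270: truthful payoff $0, deviation payoff −$95 → loss $95.
$181: truthful payoff $0, deviation payoff −$6 → loss $6.
$277: truthful payoff $0, deviation payoff −$102 → loss $102.
$374: outcomes coincide → loss $0.
$229: truthful payoff $0, deviation payoff −$54 → loss $54.
$218: truthful payoff $0, deviation payoff −$43 → loss $43.
$247: truthful payoff $0, deviation payoff −$72 → loss $72.
Total loss = $95 + $6 + $102 + $54 + $43 + $72 = $372.
Truthful bidding weakly dominates here: raising your bid can only win items priced above your value, and lowering it can only forfeit items priced below.

$372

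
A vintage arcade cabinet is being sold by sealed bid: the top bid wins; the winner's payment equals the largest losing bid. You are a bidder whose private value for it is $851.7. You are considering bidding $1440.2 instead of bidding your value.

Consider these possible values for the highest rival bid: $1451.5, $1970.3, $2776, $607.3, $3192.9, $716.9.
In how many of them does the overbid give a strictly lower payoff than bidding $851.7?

The deviation hurts exactly when the highest competing bid lies strictly between $851.7 and $1440.2 — overbidding then wins at a price above your value.
$1451.5: above both → same outcome either way.
$1970.3: above both → same outcome either way.
$2776: above both → same outcome either way.
$607.3: below both → same outcome either way.
$3192.9: above both → same outcome either way.
$716.9: below both → same outcome either way.
Count: 0.

0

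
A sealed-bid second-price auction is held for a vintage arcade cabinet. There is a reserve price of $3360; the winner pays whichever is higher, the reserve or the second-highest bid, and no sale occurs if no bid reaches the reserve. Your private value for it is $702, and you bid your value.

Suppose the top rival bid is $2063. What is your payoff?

Your bid $702 is below the highest competing bid $2063, so you lose. Payoff $0.

$0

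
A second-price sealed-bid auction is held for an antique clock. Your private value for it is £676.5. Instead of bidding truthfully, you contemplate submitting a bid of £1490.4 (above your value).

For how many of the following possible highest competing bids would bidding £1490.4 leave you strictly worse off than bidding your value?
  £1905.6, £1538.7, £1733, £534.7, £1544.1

The deviation hurts exactly when the highest competing bid lies strictly between £676.5 and £1490.4 — overbidding then wins at a price above your value.
£1905.6: above both → same outcome either way.
£1538.7: above both → same outcome either way.
£1733: above both → same outcome either way.
£534.7: below both → same outcome either way.
£1544.1: above both → same outcome either way.
Count: 0.

0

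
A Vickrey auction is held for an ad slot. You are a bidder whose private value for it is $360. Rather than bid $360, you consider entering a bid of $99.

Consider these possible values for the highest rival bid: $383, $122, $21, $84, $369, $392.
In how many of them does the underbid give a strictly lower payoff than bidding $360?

1

The deviation hurts exactly when the highest competing bid lies strictly between $99 and $360 — underbidding then forfeits a profitable win.
$383: above both → same outcome either way.
$122: inside the interval → strictly worse (loss $238).
$21: below both → same outcome either way.
$84: below both → same outcome either way.
$369: above both → same outcome either way.
$392: above both → same outcome either way.
Count: 1.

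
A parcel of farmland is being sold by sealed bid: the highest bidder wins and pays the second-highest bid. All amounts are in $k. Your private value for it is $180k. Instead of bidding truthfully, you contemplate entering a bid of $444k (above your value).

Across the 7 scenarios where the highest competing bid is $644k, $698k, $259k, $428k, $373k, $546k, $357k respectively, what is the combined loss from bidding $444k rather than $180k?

The deviation costs you only when the competing bid falls strictly between $180k and $444k; elsewhere both bids give the same outcome.
$644k: outcomes coincide → loss $0k.
$698k: outcomes coincide → loss $0k.
$259k: truthful payoff $0k, deviation payoff −$79k → loss $79k.
$428k: truthful payoff $0k, deviation payoff −$248k → loss $248k.
$373k: truthful payoff $0k, deviation payoff −$193k → loss $193k.
$546k: outcomes coincide → loss $0k.
$357k: truthful payoff $0k, deviation payoff −$177k → loss $177k.
Total loss = $79k + $248k + $193k + $177k = $697k.
Because the price is fixed by the runner-up's bid, deviating from your value can only change a good outcome into a bad one — never the reverse.

$697k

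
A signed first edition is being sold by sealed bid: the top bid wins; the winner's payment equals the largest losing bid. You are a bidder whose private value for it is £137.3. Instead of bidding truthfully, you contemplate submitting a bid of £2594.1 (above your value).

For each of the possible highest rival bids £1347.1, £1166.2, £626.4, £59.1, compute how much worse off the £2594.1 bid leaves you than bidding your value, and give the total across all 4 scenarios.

£2727.8

The deviation costs you only when the competing bid falls strictly between £137.3 and £2594.1; elsewhere both bids give the same outcome.
£1347.1: truthful payoff £0, deviation payoff −£1209.8 → loss £1209.8.
£1166.2: truthful payoff £0, deviation payoff −£1028.9 → loss £1028.9.
£626.4: truthful payoff £0, deviation payoff −£489.1 → loss £489.1.
£59.1: outcomes coincide → loss £0.
Total loss = £1209.8 + £1028.9 + £489.1 = £2727.8.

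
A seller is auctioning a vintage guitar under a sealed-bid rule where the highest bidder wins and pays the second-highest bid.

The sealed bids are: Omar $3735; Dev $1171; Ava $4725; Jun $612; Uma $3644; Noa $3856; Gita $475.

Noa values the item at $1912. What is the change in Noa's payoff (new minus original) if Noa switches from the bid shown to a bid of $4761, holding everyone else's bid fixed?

−$2813

The highest bid among the other bidders is $4725; Noa's bid doesn't change that.
Original bid $3856: Noa is not highest (top rival bid is $4725); payoff $0.
Alternative bid $4761: Noa is highest, pays the top rival bid $4725; payoff $1912 − $4725 = −$2813.
Change in payoff = −$2813 − ($0) = −$2813.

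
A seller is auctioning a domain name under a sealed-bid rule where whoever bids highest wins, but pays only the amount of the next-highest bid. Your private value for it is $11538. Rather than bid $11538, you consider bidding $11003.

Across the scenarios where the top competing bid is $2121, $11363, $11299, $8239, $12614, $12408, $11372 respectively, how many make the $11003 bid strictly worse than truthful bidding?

The deviation hurts exactly when the highest competing bid lies strictly between $11003 and $11538 — underbidding then forfeits a profitable win.
$2121: below both → same outcome either way.
$11363: inside the interval → strictly worse (loss $175).
$11299: inside the interval → strictly worse (loss $239).
$8239: below both → same outcome either way.
$12614: above both → same outcome either way.
$12408: above both → same outcome either way.
$11372: inside the interval → strictly worse (loss $166).
Count: 3.

3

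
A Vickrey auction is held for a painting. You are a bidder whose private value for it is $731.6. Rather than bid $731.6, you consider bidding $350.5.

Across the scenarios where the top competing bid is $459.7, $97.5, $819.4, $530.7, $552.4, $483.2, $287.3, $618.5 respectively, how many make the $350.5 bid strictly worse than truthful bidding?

5

The deviation hurts exactly when the highest competing bid lies strictly between $350.5 and $731.6 — underbidding then forfeits a profitable win.
$459.7: inside the interval → strictly worse (loss $271.9).
$97.5: below both → same outcome either way.
$819.4: above both → same outcome either way.
$530.7: inside the interval → strictly worse (loss $200.9).
$552.4: inside the interval → strictly worse (loss $179.2).
$483.2: inside the interval → strictly worse (loss $248.4).
$287.3: below both → same outcome either way.
$618.5: inside the interval → strictly worse (loss $113.1).
Count: 5.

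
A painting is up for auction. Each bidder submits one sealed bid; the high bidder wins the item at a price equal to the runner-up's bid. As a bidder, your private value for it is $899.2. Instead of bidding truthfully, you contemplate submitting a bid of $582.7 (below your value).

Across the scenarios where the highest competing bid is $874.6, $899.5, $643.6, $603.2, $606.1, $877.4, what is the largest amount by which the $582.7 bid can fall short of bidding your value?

$874.6: truthful gives $24.6, deviation gives $0 → loss $24.6.
$899.5: same outcome either way → loss $0.
$643.6: truthful gives $255.6, deviation gives $0 → loss $255.6.
$603.2: truthful gives $296, deviation gives $0 → loss $296.
$606.1: truthful gives $293.1, deviation gives $0 → loss $293.1.
$877.4: truthful gives $21.8, deviation gives $0 → loss $21.8.
Maximum loss: $296.

$296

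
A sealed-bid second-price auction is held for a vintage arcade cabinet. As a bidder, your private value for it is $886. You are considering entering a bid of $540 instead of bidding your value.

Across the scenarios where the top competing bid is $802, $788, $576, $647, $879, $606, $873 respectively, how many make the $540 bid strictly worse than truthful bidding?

7

The deviation hurts exactly when the highest competing bid lies strictly between $540 and $886 — underbidding then forfeits a profitable win.
$802: inside the interval → strictly worse (loss $84).
$788: inside the interval → strictly worse (loss $98).
$576: inside the interval → strictly worse (loss $310).
$647: inside the interval → strictly worse (loss $239).
$879: inside the interval → strictly worse (loss $7).
$606: inside the interval → strictly worse (loss $280).
$873: inside the interval → strictly worse (loss $13).
Count: 7.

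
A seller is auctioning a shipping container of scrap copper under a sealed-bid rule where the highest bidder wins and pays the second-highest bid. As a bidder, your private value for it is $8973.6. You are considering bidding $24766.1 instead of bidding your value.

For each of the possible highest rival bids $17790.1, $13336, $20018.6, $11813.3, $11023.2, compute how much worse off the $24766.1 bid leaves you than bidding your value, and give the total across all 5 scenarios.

The deviation costs you only when the competing bid falls strictly between $8973.6 and $24766.1; elsewhere both bids give the same outcome.
$17790.1: truthful payoff $0, deviation payoff −$8816.5 → loss $8816.5.
$13336: truthful payoff $0, deviation payoff −$4362.4 → loss $4362.4.
$20018.6: truthful payoff $0, deviation payoff −$11045 → loss $11045.
$11813.3: truthful payoff $0, deviation payoff −$2839.7 → loss $2839.7.
$11023.2: truthful payoff $0, deviation payoff −$2049.6 → loss $2049.6.
Total loss = $8816.5 + $4362.4 + $11045 + $2839.7 + $2049.6 = $29113.2.
Because the price is fixed by the runner-up's bid, deviating from your value can only change a good outcome into a bad one — never the reverse.

$29113.2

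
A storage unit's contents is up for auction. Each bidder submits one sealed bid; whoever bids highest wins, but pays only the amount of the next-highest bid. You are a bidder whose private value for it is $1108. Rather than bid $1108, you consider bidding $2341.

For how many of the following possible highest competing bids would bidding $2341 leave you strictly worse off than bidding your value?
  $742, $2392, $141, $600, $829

0

The deviation hurts exactly when the highest competing bid lies strictly between $1108 and $2341 — overbidding then wins at a price above your value.
$742: below both → same outcome either way.
$2392: above both → same outcome either way.
$141: below both → same outcome either way.
$600: below both → same outcome either way.
$829: below both → same outcome either way.
Count: 0.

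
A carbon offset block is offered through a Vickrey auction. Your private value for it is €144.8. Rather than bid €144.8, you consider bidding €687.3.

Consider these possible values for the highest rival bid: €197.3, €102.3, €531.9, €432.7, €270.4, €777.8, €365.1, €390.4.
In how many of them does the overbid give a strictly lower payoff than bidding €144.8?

6

The deviation hurts exactly when the highest competing bid lies strictly between €144.8 and €687.3 — overbidding then wins at a price above your value.
€197.3: inside the interval → strictly worse (loss €52.5).
€102.3: below both → same outcome either way.
€531.9: inside the interval → strictly worse (loss €387.1).
€432.7: inside the interval → strictly worse (loss €287.9).
€270.4: inside the interval → strictly worse (loss €125.6).
€777.8: above both → same outcome either way.
€365.1: inside the interval → strictly worse (loss €220.3).
€390.4: inside the interval → strictly worse (loss €245.6).
Count: 6.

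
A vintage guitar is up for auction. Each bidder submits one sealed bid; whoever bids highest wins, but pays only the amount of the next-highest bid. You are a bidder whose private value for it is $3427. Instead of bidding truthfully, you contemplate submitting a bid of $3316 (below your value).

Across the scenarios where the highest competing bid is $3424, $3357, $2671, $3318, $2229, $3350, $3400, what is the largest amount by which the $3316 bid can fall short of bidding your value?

$109

$3424: truthful gives $3, deviation gives $0 → loss $3.
$3357: truthful gives $70, deviation gives $0 → loss $70.
$2671: same outcome either way → loss $0.
$3318: truthful gives $109, deviation gives $0 → loss $109.
$2229: same outcome either way → loss $0.
$3350: truthful gives $77, deviation gives $0 → loss $77.
$3400: truthful gives $27, deviation gives $0 → loss $27.
Maximum loss: $109.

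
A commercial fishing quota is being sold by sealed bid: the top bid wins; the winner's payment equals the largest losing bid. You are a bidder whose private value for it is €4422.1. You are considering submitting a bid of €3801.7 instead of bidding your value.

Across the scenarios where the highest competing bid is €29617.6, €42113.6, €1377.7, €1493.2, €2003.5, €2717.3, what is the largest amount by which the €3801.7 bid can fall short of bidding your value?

€0

€29617.6: same outcome either way → loss €0.
€42113.6: same outcome either way → loss €0.
€1377.7: same outcome either way → loss €0.
€1493.2: same outcome either way → loss €0.
€2003.5: same outcome either way → loss €0.
€2717.3: same outcome either way → loss €0.
Maximum loss: €0.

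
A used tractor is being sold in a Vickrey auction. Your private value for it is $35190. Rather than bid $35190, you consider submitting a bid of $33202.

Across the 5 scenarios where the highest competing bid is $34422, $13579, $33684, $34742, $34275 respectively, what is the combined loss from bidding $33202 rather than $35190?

The deviation costs you only when the competing bid falls strictly between $33202 and $35190; elsewhere both bids give the same outcome.
$34422: truthful payoff $768, deviation payoff $0 → loss $768.
$13579: outcomes coincide → loss $0.
$33684: truthful payoff $1506, deviation payoff $0 → loss $1506.
$34742: truthful payoff $448, deviation payoff $0 → loss $448.
$34275: truthful payoff $915, deviation payoff $0 → loss $915.
Total loss = $768 + $1506 + $448 + $915 = $3637.
In a second-price auction your bid sets only whether you win, not what you pay, so bidding your true value is weakly dominant.

$3637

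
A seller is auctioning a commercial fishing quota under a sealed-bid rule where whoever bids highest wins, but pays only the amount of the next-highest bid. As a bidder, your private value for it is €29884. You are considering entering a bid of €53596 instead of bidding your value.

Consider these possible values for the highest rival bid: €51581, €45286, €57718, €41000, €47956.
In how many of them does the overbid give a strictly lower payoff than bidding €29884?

4

The deviation hurts exactly when the highest competing bid lies strictly between €29884 and €53596 — overbidding then wins at a price above your value.
€51581: inside the interval → strictly worse (loss €21697).
€45286: inside the interval → strictly worse (loss €15402).
€57718: above both → same outcome either way.
€41000: inside the interval → strictly worse (loss €11116).
€47956: inside the interval → strictly worse (loss €18072).
Count: 4.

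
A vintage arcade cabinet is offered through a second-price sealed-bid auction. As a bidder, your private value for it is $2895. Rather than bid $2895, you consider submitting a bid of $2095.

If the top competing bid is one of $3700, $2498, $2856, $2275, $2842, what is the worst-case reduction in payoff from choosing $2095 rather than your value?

$3700: same outcome either way → loss $0.
$2498: truthful gives $397, deviation gives $0 → loss $397.
$2856: truthful gives $39, deviation gives $0 → loss $39.
$2275: truthful gives $620, deviation gives $0 → loss $620.
$2842: truthful gives $53, deviation gives $0 → loss $53.
Maximum loss: $620.

$620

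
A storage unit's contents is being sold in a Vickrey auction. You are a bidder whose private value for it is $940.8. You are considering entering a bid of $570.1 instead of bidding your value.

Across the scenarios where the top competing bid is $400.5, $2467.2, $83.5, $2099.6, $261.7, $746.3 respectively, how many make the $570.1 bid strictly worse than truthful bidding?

1

The deviation hurts exactly when the highest competing bid lies strictly between $570.1 and $940.8 — underbidding then forfeits a profitable win.
$400.5: below both → same outcome either way.
$2467.2: above both → same outcome either way.
$83.5: below both → same outcome either way.
$2099.6: above both → same outcome either way.
$261.7: below both → same outcome either way.
$746.3: inside the interval → strictly worse (loss $194.5).
Count: 1.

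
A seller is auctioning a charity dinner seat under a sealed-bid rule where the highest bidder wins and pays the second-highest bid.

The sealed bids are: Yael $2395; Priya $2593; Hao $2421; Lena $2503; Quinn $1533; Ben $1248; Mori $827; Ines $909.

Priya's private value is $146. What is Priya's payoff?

−$2357

Highest bid: Priya at $2593, so Priya wins.
Second-highest bid: Lena at $2503 — that is the price the winner pays.
Priya's payoff = value − price = $146 − $2503 = −$2357.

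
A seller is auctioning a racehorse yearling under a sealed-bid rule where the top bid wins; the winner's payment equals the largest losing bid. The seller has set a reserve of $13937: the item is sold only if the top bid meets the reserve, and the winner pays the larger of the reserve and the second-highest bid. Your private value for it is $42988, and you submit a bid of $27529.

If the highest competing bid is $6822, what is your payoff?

Your bid $27529 is the highest and exceeds the reserve.
Price = max(second-highest bid, reserve) = max($6822, $13937) = $13937.
Payoff = $42988 − $13937 = $29051.

$29051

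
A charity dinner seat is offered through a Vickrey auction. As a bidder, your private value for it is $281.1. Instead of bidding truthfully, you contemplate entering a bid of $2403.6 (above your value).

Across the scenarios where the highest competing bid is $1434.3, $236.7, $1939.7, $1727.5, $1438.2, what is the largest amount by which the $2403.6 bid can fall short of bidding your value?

$1658.6

$1434.3: truthful gives $0, deviation gives −$1153.2 → loss $1153.2.
$236.7: same outcome either way → loss $0.
$1939.7: truthful gives $0, deviation gives −$1658.6 → loss $1658.6.
$1727.5: truthful gives $0, deviation gives −$1446.4 → loss $1446.4.
$1438.2: truthful gives $0, deviation gives −$1157.1 → loss $1157.1.
Maximum loss: $1658.6.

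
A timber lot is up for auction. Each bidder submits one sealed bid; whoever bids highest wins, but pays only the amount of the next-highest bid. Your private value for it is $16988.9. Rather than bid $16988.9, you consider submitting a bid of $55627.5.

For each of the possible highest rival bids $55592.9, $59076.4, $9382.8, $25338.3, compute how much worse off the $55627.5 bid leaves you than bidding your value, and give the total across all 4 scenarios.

The deviation costs you only when the competing bid falls strictly between $16988.9 and $55627.5; elsewhere both bids give the same outcome.
$55592.9: truthful payoff $0, deviation payoff −$38604 → loss $38604.
$59076.4: outcomes coincide → loss $0.
$9382.8: outcomes coincide → loss $0.
$25338.3: truthful payoff $0, deviation payoff −$8349.4 → loss $8349.4.
Total loss = $38604 + $8349.4 = $46953.4.

$46953.4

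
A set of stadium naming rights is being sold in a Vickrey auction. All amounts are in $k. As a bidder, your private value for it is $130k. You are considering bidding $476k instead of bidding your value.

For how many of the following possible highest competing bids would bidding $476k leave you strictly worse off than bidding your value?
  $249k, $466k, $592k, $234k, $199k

4

The deviation hurts exactly when the highest competing bid lies strictly between $130k and $476k — overbidding then wins at a price above your value.
$249k: inside the interval → strictly worse (loss $119k).
$466k: inside the interval → strictly worse (loss $336k).
$592k: above both → same outcome either way.
$234k: inside the interval → strictly worse (loss $104k).
$199k: inside the interval → strictly worse (loss $69k).
Count: 4.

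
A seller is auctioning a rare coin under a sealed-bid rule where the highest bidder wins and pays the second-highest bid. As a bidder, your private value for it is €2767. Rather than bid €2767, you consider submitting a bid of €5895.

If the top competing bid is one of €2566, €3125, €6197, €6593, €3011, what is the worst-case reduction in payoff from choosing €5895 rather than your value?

€2566: same outcome either way → loss €0.
€3125: truthful gives €0, deviation gives −€358 → loss €358.
€6197: same outcome either way → loss €0.
€6593: same outcome either way → loss €0.
€3011: truthful gives €0, deviation gives −€244 → loss €244.
Maximum loss: €358.

€358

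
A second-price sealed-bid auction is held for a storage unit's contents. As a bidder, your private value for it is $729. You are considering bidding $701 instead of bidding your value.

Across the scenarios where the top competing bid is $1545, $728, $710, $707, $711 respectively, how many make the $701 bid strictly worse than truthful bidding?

4

The deviation hurts exactly when the highest competing bid lies strictly between $701 and $729 — underbidding then forfeits a profitable win.
$1545: above both → same outcome either way.
$728: inside the interval → strictly worse (loss $1).
$710: inside the interval → strictly worse (loss $19).
$707: inside the interval → strictly worse (loss $22).
$711: inside the interval → strictly worse (loss $18).
Count: 4.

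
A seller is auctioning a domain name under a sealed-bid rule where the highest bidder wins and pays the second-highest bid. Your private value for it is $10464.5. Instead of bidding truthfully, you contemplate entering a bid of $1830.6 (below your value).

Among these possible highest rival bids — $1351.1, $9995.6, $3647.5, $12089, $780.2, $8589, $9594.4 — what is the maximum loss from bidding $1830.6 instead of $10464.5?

$1351.1: same outcome either way → loss $0.
$9995.6: truthful gives $468.9, deviation gives $0 → loss $468.9.
$3647.5: truthful gives $6817, deviation gives $0 → loss $6817.
$12089: same outcome either way → loss $0.
$780.2: same outcome either way → loss $0.
$8589: truthful gives $1875.5, deviation gives $0 → loss $1875.5.
$9594.4: truthful gives $870.1, deviation gives $0 → loss $870.1.
Maximum loss: $6817.

$6817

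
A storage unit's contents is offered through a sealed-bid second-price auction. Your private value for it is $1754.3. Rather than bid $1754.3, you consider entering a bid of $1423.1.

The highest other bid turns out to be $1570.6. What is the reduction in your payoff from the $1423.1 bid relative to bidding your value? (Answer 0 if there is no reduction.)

$183.7

Bidding your value $1754.3: you win (since $1754.3 > $1570.6) and pay $1570.6. Payoff $183.7.
Bidding $1423.1: you lose. Payoff $0.
The competing bid $1570.6 lies between your shaded bid and your value, so underbidding forfeits an item you could have won at a profitable price.
Loss from deviating = $183.7 − ($0) = $183.7.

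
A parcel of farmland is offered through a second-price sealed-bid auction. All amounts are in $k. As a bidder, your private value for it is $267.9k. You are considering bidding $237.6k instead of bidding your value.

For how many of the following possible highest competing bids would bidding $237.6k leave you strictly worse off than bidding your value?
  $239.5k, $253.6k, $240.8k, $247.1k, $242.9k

5

The deviation hurts exactly when the highest competing bid lies strictly between $237.6k and $267.9k — underbidding then forfeits a profitable win.
$239.5k: inside the interval → strictly worse (loss $28.4k).
$253.6k: inside the interval → strictly worse (loss $14.3k).
$240.8k: inside the interval → strictly worse (loss $27.1k).
$247.1k: inside the interval → strictly worse (loss $20.8k).
$242.9k: inside the interval → strictly worse (loss $25k).
Count: 5.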